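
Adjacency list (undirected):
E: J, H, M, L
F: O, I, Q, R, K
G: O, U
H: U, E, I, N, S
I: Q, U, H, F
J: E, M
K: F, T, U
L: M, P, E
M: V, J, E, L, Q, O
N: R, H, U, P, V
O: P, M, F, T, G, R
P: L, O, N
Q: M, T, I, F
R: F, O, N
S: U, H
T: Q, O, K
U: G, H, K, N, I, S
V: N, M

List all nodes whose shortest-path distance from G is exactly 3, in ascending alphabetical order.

Level 0: G
Level 1: O, U
Level 2: F, H, I, K, M, N, P, R, S, T
Level 3: E, J, L, Q, V

E, J, L, Q, V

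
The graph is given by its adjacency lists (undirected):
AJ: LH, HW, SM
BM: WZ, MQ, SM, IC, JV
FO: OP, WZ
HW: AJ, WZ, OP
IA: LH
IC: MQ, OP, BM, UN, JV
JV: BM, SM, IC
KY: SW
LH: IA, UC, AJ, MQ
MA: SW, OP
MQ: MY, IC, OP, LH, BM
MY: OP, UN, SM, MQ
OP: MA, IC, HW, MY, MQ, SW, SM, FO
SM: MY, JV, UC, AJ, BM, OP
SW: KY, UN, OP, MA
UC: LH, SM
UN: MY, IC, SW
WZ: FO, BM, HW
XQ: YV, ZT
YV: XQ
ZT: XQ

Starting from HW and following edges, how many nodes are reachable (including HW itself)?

18

BFS from HW visits: HW, AJ, OP, WZ, LH, SM, FO, IC, MA, MQ, MY, SW, BM, IA, UC, JV, UN, KY
Reachable nodes: 18 of 21 total.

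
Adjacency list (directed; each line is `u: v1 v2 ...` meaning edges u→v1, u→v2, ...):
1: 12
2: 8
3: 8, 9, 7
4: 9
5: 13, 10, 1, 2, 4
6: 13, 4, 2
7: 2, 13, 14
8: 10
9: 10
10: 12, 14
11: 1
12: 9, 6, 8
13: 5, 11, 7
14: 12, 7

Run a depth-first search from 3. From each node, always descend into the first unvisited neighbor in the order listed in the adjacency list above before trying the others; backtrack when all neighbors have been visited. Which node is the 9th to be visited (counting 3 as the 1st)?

1

Visit 3
3 → 8
8 → 10
10 → 12
12 → 9
12 → 6
6 → 13
13 → 5
5 → 1
5 → 2
5 → 4
13 → 11
13 → 7
7 → 14

Visit order: 3, 8, 10, 12, 9, 6, 13, 5, 1, 2, 4, 11, 7, 14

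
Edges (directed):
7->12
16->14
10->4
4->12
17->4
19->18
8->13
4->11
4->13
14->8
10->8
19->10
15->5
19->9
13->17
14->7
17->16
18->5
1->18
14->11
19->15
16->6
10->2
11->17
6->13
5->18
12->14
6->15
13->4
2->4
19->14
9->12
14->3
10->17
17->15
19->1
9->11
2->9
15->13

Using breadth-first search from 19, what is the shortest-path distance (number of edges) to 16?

Level 0: 19
Level 1: 1, 9, 10, 14, 15, 18
Level 2: 2, 3, 4, 5, 7, 8, 11, 12, 13, 17
Level 3: 16
Level 4: 6
16 first appears at level 3.

3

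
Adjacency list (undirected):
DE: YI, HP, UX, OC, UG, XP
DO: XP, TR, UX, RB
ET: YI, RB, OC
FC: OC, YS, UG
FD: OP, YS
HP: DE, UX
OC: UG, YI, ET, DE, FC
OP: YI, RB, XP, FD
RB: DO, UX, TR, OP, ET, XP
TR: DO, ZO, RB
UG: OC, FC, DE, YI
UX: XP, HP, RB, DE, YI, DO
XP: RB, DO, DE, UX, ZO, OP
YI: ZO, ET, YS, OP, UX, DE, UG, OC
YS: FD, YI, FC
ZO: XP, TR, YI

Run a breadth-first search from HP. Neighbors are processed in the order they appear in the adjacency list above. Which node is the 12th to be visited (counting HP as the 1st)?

Visit HP; enqueue DE, UX → queue [DE, UX]
Visit DE; enqueue YI, OC, UG, XP → queue [UX, YI, OC, UG, XP]
Visit UX; enqueue RB, DO → queue [YI, OC, UG, XP, RB, DO]
Visit YI; enqueue ZO, ET, YS, OP → queue [OC, UG, XP, RB, DO, ZO, ET, YS, OP]
Visit OC; enqueue FC → queue [UG, XP, RB, DO, ZO, ET, YS, OP, FC]
Visit UG → queue [XP, RB, DO, ZO, ET, YS, OP, FC]
Visit XP → queue [RB, DO, ZO, ET, YS, OP, FC]
Visit RB; enqueue TR → queue [DO, ZO, ET, YS, OP, FC, TR]
Visit DO → queue [ZO, ET, YS, OP, FC, TR]
Visit ZO → queue [ET, YS, OP, FC, TR]
Visit ET → queue [YS, OP, FC, TR]
Visit YS; enqueue FD → queue [OP, FC, TR, FD]
Visit OP → queue [FC, TR, FD]
Visit FC → queue [TR, FD]
Visit TR → queue [FD]
Visit FD → queue []

Visit order: HP, DE, UX, YI, OC, UG, XP, RB, DO, ZO, ET, YS, OP, FC, TR, FD

YS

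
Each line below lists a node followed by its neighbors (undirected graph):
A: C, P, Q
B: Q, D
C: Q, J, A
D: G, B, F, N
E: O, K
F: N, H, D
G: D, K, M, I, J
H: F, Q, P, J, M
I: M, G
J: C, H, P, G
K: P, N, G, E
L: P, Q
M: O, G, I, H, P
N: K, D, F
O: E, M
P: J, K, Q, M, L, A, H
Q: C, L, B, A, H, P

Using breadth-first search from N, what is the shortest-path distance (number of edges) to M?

Level 0: N
Level 1: D, F, K
Level 2: B, E, G, H, P
Level 3: A, I, J, L, M, O, Q
Level 4: C
M first appears at level 3.

3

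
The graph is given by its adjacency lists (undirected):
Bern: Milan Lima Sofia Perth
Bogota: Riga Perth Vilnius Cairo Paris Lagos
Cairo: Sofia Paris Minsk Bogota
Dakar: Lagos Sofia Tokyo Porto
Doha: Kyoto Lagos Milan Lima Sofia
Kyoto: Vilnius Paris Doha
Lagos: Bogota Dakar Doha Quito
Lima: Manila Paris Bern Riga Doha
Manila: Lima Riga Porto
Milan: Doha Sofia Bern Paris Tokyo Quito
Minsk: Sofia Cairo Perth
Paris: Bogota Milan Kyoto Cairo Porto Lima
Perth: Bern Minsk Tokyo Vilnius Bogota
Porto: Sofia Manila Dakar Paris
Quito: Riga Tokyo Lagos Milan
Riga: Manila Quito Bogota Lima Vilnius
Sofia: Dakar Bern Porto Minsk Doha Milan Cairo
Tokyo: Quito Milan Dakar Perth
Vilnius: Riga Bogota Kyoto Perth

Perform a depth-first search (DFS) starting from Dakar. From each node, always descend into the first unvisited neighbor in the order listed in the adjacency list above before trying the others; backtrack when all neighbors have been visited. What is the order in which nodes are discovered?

Dakar → Lagos → Bogota → Riga → Manila → Lima → Paris → Milan → Doha → Kyoto → Vilnius → Perth → Bern → Sofia → Porto → Minsk → Cairo → Tokyo → Quito

Visit Dakar
Dakar → Lagos
Lagos → Bogota
Bogota → Riga
Riga → Manila
Manila → Lima
Lima → Paris
Paris → Milan
Milan → Doha
Doha → Kyoto
Kyoto → Vilnius
Vilnius → Perth
Perth → Bern
Bern → Sofia
Sofia → Porto
Sofia → Minsk
Minsk → Cairo
Perth → Tokyo
Tokyo → Quito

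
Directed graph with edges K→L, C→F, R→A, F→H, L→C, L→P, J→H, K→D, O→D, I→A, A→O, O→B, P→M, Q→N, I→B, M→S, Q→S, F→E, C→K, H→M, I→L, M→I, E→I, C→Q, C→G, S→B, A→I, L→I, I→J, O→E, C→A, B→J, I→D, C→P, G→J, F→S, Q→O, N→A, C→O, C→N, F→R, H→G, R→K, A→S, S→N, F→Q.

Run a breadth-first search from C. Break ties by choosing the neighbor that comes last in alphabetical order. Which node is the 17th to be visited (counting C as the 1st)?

R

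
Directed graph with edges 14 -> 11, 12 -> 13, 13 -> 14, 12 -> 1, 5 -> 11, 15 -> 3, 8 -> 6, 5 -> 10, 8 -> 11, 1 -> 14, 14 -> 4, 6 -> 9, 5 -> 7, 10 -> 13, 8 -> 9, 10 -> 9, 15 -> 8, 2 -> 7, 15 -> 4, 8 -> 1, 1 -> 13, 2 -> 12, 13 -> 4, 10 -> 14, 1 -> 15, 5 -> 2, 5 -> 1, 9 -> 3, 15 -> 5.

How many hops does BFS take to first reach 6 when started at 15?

Level 0: 15
Level 1: 3, 4, 5, 8
Level 2: 1, 2, 6, 7, 9, 10, 11
Level 3: 12, 13, 14
6 first appears at level 2.

2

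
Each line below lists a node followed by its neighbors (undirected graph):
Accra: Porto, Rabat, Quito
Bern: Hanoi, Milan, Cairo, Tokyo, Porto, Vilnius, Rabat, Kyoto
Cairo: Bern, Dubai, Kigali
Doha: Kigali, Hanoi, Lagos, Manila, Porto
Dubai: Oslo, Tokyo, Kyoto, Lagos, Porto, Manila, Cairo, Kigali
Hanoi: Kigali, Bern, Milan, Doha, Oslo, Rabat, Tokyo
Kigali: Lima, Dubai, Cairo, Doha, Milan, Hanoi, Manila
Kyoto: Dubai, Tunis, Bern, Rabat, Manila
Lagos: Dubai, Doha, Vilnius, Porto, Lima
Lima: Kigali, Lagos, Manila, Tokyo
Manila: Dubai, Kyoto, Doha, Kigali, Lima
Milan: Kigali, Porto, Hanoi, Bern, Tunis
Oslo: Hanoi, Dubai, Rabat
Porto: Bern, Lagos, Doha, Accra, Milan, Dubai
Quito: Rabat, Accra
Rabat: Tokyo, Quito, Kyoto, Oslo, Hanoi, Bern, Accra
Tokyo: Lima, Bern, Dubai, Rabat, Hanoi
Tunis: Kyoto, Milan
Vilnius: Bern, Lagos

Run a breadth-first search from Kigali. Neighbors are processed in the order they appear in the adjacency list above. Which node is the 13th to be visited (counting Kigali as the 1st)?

Porto

Visit Kigali; enqueue Lima, Dubai, Cairo, Doha, Milan, Hanoi, Manila → queue [Lima, Dubai, Cairo, Doha, Milan, Hanoi, Manila]
Visit Lima; enqueue Lagos, Tokyo → queue [Dubai, Cairo, Doha, Milan, Hanoi, Manila, Lagos, Tokyo]
Visit Dubai; enqueue Oslo, Kyoto, Porto → queue [Cairo, Doha, Milan, Hanoi, Manila, Lagos, Tokyo, Oslo, Kyoto, Porto]
Visit Cairo; enqueue Bern → queue [Doha, Milan, Hanoi, Manila, Lagos, Tokyo, Oslo, Kyoto, Porto, Bern]
Visit Doha → queue [Milan, Hanoi, Manila, Lagos, Tokyo, Oslo, Kyoto, Porto, Bern]
Visit Milan; enqueue Tunis → queue [Hanoi, Manila, Lagos, Tokyo, Oslo, Kyoto, Porto, Bern, Tunis]
Visit Hanoi; enqueue Rabat → queue [Manila, Lagos, Tokyo, Oslo, Kyoto, Porto, Bern, Tunis, Rabat]
Visit Manila → queue [Lagos, Tokyo, Oslo, Kyoto, Porto, Bern, Tunis, Rabat]
Visit Lagos; enqueue Vilnius → queue [Tokyo, Oslo, Kyoto, Porto, Bern, Tunis, Rabat, Vilnius]
Visit Tokyo → queue [Oslo, Kyoto, Porto, Bern, Tunis, Rabat, Vilnius]
Visit Oslo → queue [Kyoto, Porto, Bern, Tunis, Rabat, Vilnius]
Visit Kyoto → queue [Porto, Bern, Tunis, Rabat, Vilnius]
Visit Porto; enqueue Accra → queue [Bern, Tunis, Rabat, Vilnius, Accra]
Visit Bern → queue [Tunis, Rabat, Vilnius, Accra]
Visit Tunis → queue [Rabat, Vilnius, Accra]
Visit Rabat; enqueue Quito → queue [Vilnius, Accra, Quito]
Visit Vilnius → queue [Accra, Quito]
Visit Accra → queue [Quito]
Visit Quito → queue []

Visit order: Kigali, Lima, Dubai, Cairo, Doha, Milan, Hanoi, Manila, Lagos, Tokyo, Oslo, Kyoto, Porto, Bern, Tunis, Rabat, Vilnius, Accra, Quito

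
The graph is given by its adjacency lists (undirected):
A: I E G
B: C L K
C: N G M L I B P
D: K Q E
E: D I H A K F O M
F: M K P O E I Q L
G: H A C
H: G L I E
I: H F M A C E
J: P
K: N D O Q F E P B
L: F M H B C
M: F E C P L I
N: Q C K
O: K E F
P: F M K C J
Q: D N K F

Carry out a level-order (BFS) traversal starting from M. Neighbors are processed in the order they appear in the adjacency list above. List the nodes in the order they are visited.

M, F, E, C, P, L, I, K, O, Q, D, H, A, N, G, B, J

Visit M; enqueue F, E, C, P, L, I → queue [F, E, C, P, L, I]
Visit F; enqueue K, O, Q → queue [E, C, P, L, I, K, O, Q]
Visit E; enqueue D, H, A → queue [C, P, L, I, K, O, Q, D, H, A]
Visit C; enqueue N, G, B → queue [P, L, I, K, O, Q, D, H, A, N, G, B]
Visit P; enqueue J → queue [L, I, K, O, Q, D, H, A, N, G, B, J]
Visit L → queue [I, K, O, Q, D, H, A, N, G, B, J]
Visit I → queue [K, O, Q, D, H, A, N, G, B, J]
Visit K → queue [O, Q, D, H, A, N, G, B, J]
Visit O → queue [Q, D, H, A, N, G, B, J]
Visit Q → queue [D, H, A, N, G, B, J]
Visit D → queue [H, A, N, G, B, J]
Visit H → queue [A, N, G, B, J]
Visit A → queue [N, G, B, J]
Visit N → queue [G, B, J]
Visit G → queue [B, J]
Visit B → queue [J]
Visit J → queue []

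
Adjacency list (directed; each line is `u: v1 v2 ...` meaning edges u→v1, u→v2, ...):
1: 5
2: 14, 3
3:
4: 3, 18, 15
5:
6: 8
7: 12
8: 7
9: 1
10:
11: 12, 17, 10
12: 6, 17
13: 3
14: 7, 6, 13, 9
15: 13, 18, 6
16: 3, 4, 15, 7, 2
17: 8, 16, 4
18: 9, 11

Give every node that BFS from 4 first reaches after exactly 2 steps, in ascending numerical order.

6, 9, 11, 13

Level 0: 4
Level 1: 3, 15, 18
Level 2: 6, 9, 11, 13
Level 3: 1, 8, 10, 12, 17
Level 4: 5, 7, 16
Level 5: 2
Level 6: 14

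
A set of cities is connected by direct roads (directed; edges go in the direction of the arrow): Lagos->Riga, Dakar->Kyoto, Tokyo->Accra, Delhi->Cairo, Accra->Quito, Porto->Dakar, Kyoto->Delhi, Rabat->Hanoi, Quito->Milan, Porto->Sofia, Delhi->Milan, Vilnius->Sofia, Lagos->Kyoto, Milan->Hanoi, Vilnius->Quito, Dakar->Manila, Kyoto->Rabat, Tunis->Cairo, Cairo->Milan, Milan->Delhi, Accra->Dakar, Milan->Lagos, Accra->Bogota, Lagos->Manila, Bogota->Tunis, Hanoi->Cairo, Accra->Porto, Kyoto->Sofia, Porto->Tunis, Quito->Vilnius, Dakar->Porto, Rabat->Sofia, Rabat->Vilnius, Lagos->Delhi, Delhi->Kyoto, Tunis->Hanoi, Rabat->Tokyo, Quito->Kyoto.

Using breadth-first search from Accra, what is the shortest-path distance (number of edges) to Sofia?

2

Level 0: Accra
Level 1: Bogota, Dakar, Porto, Quito
Level 2: Kyoto, Manila, Milan, Sofia, Tunis, Vilnius
Level 3: Cairo, Delhi, Hanoi, Lagos, Rabat
Level 4: Riga, Tokyo
Sofia first appears at level 2.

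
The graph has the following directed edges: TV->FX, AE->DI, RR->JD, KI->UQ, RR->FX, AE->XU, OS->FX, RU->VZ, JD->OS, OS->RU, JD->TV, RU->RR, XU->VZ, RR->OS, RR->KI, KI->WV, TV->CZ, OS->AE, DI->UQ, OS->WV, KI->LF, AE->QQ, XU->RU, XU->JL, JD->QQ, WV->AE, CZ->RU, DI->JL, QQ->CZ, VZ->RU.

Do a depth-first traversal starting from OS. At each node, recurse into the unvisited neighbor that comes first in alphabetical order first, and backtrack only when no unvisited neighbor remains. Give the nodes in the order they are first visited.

OS, AE, DI, JL, UQ, QQ, CZ, RU, RR, FX, JD, TV, KI, LF, WV, VZ, XU

Visit OS
OS → AE
AE → DI
DI → JL
DI → UQ
AE → QQ
QQ → CZ
CZ → RU
RU → RR
RR → FX
RR → JD
JD → TV
RR → KI
KI → LF
KI → WV
RU → VZ
AE → XU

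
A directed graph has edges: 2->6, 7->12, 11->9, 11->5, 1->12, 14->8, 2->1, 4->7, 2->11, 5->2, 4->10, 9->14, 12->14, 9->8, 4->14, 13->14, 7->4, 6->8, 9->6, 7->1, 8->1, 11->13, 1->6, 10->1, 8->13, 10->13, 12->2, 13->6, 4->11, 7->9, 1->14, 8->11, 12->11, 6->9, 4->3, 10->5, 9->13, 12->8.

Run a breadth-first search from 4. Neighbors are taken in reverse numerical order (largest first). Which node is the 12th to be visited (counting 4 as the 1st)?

Visit 4; enqueue 14, 11, 10, 7, 3 → queue [14, 11, 10, 7, 3]
Visit 14; enqueue 8 → queue [11, 10, 7, 3, 8]
Visit 11; enqueue 13, 9, 5 → queue [10, 7, 3, 8, 13, 9, 5]
Visit 10; enqueue 1 → queue [7, 3, 8, 13, 9, 5, 1]
Visit 7; enqueue 12 → queue [3, 8, 13, 9, 5, 1, 12]
Visit 3 → queue [8, 13, 9, 5, 1, 12]
Visit 8 → queue [13, 9, 5, 1, 12]
Visit 13; enqueue 6 → queue [9, 5, 1, 12, 6]
Visit 9 → queue [5, 1, 12, 6]
Visit 5; enqueue 2 → queue [1, 12, 6, 2]
Visit 1 → queue [12, 6, 2]
Visit 12 → queue [6, 2]
Visit 6 → queue [2]
Visit 2 → queue []

Visit order: 4, 14, 11, 10, 7, 3, 8, 13, 9, 5, 1, 12, 6, 2

12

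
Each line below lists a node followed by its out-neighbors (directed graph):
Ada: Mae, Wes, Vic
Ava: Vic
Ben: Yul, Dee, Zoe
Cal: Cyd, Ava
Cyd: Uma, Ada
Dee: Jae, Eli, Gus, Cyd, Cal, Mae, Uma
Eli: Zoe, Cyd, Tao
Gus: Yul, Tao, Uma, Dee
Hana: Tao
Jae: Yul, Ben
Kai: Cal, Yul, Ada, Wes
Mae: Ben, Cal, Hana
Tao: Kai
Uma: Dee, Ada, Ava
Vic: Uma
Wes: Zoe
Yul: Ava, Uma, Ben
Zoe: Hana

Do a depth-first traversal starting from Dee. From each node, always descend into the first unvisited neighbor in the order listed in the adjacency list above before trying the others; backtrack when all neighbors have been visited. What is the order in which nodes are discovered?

Dee Jae Yul Ava Vic Uma Ada Mae Ben Zoe Hana Tao Kai Cal Cyd Wes Eli Gus

Visit Dee
Dee → Jae
Jae → Yul
Yul → Ava
Ava → Vic
Vic → Uma
Uma → Ada
Ada → Mae
Mae → Ben
Ben → Zoe
Zoe → Hana
Hana → Tao
Tao → Kai
Kai → Cal
Cal → Cyd
Kai → Wes
Dee → Eli
Dee → Gus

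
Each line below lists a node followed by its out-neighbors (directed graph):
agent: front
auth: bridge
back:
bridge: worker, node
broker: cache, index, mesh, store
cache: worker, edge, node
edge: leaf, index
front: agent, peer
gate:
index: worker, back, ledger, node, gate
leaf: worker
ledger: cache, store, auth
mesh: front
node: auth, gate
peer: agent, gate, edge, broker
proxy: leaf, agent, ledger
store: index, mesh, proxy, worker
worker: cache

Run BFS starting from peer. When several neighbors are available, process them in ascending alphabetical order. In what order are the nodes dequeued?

Visit peer; enqueue agent, broker, edge, gate → queue [agent, broker, edge, gate]
Visit agent; enqueue front → queue [broker, edge, gate, front]
Visit broker; enqueue cache, index, mesh, store → queue [edge, gate, front, cache, index, mesh, store]
Visit edge; enqueue leaf → queue [gate, front, cache, index, mesh, store, leaf]
Visit gate → queue [front, cache, index, mesh, store, leaf]
Visit front → queue [cache, index, mesh, store, leaf]
Visit cache; enqueue node, worker → queue [index, mesh, store, leaf, node, worker]
Visit index; enqueue back, ledger → queue [mesh, store, leaf, node, worker, back, ledger]
Visit mesh → queue [store, leaf, node, worker, back, ledger]
Visit store; enqueue proxy → queue [leaf, node, worker, back, ledger, proxy]
Visit leaf → queue [node, worker, back, ledger, proxy]
Visit node; enqueue auth → queue [worker, back, ledger, proxy, auth]
Visit worker → queue [back, ledger, proxy, auth]
Visit back → queue [ledger, proxy, auth]
Visit ledger → queue [proxy, auth]
Visit proxy → queue [auth]
Visit auth; enqueue bridge → queue [bridge]
Visit bridge → queue []

peer -> agent -> broker -> edge -> gate -> front -> cache -> index -> mesh -> store -> leaf -> node -> worker -> back -> ledger -> proxy -> auth -> bridge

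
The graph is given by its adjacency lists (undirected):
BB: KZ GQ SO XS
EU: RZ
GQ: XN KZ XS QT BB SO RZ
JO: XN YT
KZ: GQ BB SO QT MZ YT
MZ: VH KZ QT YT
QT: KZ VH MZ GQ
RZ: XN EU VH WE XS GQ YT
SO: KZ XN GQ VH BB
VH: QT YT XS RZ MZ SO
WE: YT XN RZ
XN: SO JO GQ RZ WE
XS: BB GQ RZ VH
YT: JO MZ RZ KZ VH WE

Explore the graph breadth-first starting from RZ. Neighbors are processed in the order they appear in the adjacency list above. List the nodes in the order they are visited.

Visit RZ; enqueue XN, EU, VH, WE, XS, GQ, YT → queue [XN, EU, VH, WE, XS, GQ, YT]
Visit XN; enqueue SO, JO → queue [EU, VH, WE, XS, GQ, YT, SO, JO]
Visit EU → queue [VH, WE, XS, GQ, YT, SO, JO]
Visit VH; enqueue QT, MZ → queue [WE, XS, GQ, YT, SO, JO, QT, MZ]
Visit WE → queue [XS, GQ, YT, SO, JO, QT, MZ]
Visit XS; enqueue BB → queue [GQ, YT, SO, JO, QT, MZ, BB]
Visit GQ; enqueue KZ → queue [YT, SO, JO, QT, MZ, BB, KZ]
Visit YT → queue [SO, JO, QT, MZ, BB, KZ]
Visit SO → queue [JO, QT, MZ, BB, KZ]
Visit JO → queue [QT, MZ, BB, KZ]
Visit QT → queue [MZ, BB, KZ]
Visit MZ → queue [BB, KZ]
Visit BB → queue [KZ]
Visit KZ → queue []

RZ XN EU VH WE XS GQ YT SO JO QT MZ BB KZ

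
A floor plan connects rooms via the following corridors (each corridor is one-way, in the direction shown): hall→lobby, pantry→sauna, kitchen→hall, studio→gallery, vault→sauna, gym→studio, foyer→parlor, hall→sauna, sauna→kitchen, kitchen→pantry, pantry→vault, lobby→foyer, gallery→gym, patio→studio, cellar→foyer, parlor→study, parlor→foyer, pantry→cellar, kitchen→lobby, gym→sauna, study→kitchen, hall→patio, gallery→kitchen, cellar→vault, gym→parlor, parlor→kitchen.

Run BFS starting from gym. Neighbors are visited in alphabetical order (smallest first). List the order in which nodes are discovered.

gym parlor sauna studio foyer kitchen study gallery hall lobby pantry patio cellar vault

Visit gym; enqueue parlor, sauna, studio → queue [parlor, sauna, studio]
Visit parlor; enqueue foyer, kitchen, study → queue [sauna, studio, foyer, kitchen, study]
Visit sauna → queue [studio, foyer, kitchen, study]
Visit studio; enqueue gallery → queue [foyer, kitchen, study, gallery]
Visit foyer → queue [kitchen, study, gallery]
Visit kitchen; enqueue hall, lobby, pantry → queue [study, gallery, hall, lobby, pantry]
Visit study → queue [gallery, hall, lobby, pantry]
Visit gallery → queue [hall, lobby, pantry]
Visit hall; enqueue patio → queue [lobby, pantry, patio]
Visit lobby → queue [pantry, patio]
Visit pantry; enqueue cellar, vault → queue [patio, cellar, vault]
Visit patio → queue [cellar, vault]
Visit cellar → queue [vault]
Visit vault → queue []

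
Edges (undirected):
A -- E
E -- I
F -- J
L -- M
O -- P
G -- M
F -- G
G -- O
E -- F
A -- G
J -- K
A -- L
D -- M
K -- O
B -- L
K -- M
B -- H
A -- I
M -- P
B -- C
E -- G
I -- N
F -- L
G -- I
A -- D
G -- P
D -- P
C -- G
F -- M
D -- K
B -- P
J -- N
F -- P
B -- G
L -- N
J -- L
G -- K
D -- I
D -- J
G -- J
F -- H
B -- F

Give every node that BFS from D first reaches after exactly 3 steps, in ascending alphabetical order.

Level 0: D
Level 1: A, I, J, K, M, P
Level 2: B, E, F, G, L, N, O
Level 3: C, H

C, H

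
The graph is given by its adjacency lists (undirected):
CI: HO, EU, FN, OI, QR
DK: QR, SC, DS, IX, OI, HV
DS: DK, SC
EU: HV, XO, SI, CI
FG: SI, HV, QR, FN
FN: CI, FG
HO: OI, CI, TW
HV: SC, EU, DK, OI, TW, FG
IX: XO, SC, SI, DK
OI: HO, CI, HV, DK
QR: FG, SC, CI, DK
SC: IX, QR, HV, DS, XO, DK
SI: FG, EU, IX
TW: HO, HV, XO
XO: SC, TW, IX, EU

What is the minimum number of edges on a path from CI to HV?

2

Level 0: CI
Level 1: EU, FN, HO, OI, QR
Level 2: DK, FG, HV, SC, SI, TW, XO
Level 3: DS, IX
HV first appears at level 2.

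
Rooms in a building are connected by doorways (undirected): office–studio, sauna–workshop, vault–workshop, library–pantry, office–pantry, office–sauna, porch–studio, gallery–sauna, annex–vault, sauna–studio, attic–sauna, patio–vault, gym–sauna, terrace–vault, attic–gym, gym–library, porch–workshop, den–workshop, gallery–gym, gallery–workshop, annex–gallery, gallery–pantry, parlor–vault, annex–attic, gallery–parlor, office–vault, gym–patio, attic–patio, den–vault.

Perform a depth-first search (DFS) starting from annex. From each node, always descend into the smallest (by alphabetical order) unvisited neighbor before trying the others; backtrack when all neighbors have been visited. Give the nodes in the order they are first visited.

Visit annex
annex → attic
attic → gym
gym → gallery
gallery → pantry
pantry → library
pantry → office
office → sauna
sauna → studio
studio → porch
porch → workshop
workshop → den
den → vault
vault → parlor
vault → patio
vault → terrace

annex, attic, gym, gallery, pantry, library, office, sauna, studio, porch, workshop, den, vault, parlor, patio, terrace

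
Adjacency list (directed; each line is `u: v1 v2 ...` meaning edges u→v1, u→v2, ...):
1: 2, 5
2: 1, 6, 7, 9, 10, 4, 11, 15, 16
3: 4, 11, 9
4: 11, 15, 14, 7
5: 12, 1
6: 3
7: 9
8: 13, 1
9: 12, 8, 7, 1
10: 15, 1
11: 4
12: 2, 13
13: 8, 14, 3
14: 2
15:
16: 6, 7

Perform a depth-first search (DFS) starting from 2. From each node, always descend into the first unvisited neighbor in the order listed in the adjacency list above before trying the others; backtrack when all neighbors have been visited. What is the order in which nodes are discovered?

Visit 2
2 → 1
1 → 5
5 → 12
12 → 13
13 → 8
13 → 14
13 → 3
3 → 4
4 → 11
4 → 15
4 → 7
7 → 9
2 → 6
2 → 10
2 → 16

2 1 5 12 13 8 14 3 4 11 15 7 9 6 10 16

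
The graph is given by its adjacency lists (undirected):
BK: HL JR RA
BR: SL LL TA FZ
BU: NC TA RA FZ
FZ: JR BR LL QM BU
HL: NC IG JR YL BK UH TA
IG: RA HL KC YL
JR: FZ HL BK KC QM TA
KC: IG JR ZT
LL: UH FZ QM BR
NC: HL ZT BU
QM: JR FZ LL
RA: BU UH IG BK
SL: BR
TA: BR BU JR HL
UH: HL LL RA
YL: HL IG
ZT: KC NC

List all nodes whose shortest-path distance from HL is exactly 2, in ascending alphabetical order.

BR, BU, FZ, KC, LL, QM, RA, ZT

Level 0: HL
Level 1: BK, IG, JR, NC, TA, UH, YL
Level 2: BR, BU, FZ, KC, LL, QM, RA, ZT
Level 3: SL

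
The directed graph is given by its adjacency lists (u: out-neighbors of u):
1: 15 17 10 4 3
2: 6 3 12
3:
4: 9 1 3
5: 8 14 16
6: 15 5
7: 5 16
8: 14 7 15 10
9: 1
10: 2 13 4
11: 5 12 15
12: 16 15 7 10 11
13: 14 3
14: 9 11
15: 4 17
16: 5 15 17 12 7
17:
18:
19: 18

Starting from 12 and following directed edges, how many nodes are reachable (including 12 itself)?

17

BFS from 12 visits: 12, 16, 15, 7, 10, 11, 5, 17, 4, 2, 13, 8, 14, 9, 1, 3, 6
Reachable nodes: 17 of 19 total.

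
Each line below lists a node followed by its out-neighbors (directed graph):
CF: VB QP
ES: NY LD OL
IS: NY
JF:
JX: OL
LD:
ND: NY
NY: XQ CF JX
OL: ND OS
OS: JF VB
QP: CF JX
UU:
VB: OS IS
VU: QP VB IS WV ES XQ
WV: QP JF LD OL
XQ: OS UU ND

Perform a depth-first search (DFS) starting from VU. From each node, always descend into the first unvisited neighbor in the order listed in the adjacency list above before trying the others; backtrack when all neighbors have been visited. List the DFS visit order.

VU → QP → CF → VB → OS → JF → IS → NY → XQ → UU → ND → JX → OL → WV → LD → ES

Visit VU
VU → QP
QP → CF
CF → VB
VB → OS
OS → JF
VB → IS
IS → NY
NY → XQ
XQ → UU
XQ → ND
NY → JX
JX → OL
VU → WV
WV → LD
VU → ES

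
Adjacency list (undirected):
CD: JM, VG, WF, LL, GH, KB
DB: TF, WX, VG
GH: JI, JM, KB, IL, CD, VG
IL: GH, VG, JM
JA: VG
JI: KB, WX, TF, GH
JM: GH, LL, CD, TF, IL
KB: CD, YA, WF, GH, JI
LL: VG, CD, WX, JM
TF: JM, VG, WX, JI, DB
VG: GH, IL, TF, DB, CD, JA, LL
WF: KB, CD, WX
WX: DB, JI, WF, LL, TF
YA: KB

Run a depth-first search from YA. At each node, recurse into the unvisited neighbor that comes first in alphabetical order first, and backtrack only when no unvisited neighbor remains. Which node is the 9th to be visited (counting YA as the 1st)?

Visit YA
YA → KB
KB → CD
CD → GH
GH → IL
IL → JM
JM → LL
LL → VG
VG → DB
DB → TF
TF → JI
JI → WX
WX → WF
VG → JA

Visit order: YA, KB, CD, GH, IL, JM, LL, VG, DB, TF, JI, WX, WF, JA

DB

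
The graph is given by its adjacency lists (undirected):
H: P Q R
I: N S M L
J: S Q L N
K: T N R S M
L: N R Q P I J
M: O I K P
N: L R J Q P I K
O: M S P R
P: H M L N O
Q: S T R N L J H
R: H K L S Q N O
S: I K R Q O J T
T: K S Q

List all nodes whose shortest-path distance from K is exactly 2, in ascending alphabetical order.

H, I, J, L, O, P, Q

Level 0: K
Level 1: M, N, R, S, T
Level 2: H, I, J, L, O, P, Q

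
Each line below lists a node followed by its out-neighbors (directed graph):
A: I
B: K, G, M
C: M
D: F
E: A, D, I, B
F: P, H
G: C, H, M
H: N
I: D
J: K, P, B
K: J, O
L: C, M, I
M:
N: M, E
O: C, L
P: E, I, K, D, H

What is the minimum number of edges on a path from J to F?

3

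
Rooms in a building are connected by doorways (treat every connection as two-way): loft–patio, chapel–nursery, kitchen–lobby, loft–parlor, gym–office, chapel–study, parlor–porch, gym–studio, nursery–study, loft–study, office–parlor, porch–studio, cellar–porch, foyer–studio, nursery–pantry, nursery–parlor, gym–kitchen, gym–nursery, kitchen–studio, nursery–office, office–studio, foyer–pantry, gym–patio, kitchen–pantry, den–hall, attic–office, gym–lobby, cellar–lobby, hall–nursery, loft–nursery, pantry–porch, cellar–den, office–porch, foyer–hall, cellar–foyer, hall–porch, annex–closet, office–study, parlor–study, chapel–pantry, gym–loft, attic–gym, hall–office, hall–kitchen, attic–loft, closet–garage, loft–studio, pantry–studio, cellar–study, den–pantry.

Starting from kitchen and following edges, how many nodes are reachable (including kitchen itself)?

18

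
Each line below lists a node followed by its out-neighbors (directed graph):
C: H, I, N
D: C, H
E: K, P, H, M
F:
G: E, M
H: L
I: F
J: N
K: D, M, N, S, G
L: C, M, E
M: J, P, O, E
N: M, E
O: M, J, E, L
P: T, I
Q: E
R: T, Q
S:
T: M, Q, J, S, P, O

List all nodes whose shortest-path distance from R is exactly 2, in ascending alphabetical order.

E, J, M, O, P, S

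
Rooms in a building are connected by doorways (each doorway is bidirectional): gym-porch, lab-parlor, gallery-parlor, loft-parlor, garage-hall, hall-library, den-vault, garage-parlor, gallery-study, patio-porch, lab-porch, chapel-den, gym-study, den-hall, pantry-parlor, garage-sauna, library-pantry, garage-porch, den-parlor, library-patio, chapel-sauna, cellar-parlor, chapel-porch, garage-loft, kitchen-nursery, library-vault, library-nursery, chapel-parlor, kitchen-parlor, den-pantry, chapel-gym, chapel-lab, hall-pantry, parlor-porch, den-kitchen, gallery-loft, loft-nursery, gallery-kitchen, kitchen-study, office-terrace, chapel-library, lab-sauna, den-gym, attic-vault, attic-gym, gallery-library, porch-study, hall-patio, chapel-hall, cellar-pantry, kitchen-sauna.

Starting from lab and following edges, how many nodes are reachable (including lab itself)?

BFS from lab visits: lab, chapel, parlor, porch, sauna, den, gym, hall, library, cellar, gallery, garage, kitchen, loft, pantry, patio, study, vault, attic, nursery
Reachable nodes: 20 of 22 total.

20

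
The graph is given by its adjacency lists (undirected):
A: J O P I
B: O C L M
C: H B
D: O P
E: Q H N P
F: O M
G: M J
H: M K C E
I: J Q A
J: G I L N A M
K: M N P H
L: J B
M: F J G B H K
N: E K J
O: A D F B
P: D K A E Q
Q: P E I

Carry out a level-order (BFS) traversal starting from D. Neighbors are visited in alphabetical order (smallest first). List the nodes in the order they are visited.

D O P A B F E K Q I J C L M H N G

Visit D; enqueue O, P → queue [O, P]
Visit O; enqueue A, B, F → queue [P, A, B, F]
Visit P; enqueue E, K, Q → queue [A, B, F, E, K, Q]
Visit A; enqueue I, J → queue [B, F, E, K, Q, I, J]
Visit B; enqueue C, L, M → queue [F, E, K, Q, I, J, C, L, M]
Visit F → queue [E, K, Q, I, J, C, L, M]
Visit E; enqueue H, N → queue [K, Q, I, J, C, L, M, H, N]
Visit K → queue [Q, I, J, C, L, M, H, N]
Visit Q → queue [I, J, C, L, M, H, N]
Visit I → queue [J, C, L, M, H, N]
Visit J; enqueue G → queue [C, L, M, H, N, G]
Visit C → queue [L, M, H, N, G]
Visit L → queue [M, H, N, G]
Visit M → queue [H, N, G]
Visit H → queue [N, G]
Visit N → queue [G]
Visit G → queue []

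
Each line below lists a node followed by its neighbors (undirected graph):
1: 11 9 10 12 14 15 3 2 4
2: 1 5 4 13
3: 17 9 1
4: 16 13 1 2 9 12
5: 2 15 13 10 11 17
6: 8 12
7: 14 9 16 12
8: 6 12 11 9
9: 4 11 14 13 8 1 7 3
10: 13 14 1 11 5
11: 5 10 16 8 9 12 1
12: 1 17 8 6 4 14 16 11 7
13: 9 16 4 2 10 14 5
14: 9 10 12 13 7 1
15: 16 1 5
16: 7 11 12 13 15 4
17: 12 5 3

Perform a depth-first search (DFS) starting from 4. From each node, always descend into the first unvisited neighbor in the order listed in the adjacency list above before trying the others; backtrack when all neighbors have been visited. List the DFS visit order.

4 → 16 → 7 → 14 → 9 → 11 → 5 → 2 → 1 → 10 → 13 → 12 → 17 → 3 → 8 → 6 → 15

Visit 4
4 → 16
16 → 7
7 → 14
14 → 9
9 → 11
11 → 5
5 → 2
2 → 1
1 → 10
10 → 13
1 → 12
12 → 17
17 → 3
12 → 8
8 → 6
1 → 15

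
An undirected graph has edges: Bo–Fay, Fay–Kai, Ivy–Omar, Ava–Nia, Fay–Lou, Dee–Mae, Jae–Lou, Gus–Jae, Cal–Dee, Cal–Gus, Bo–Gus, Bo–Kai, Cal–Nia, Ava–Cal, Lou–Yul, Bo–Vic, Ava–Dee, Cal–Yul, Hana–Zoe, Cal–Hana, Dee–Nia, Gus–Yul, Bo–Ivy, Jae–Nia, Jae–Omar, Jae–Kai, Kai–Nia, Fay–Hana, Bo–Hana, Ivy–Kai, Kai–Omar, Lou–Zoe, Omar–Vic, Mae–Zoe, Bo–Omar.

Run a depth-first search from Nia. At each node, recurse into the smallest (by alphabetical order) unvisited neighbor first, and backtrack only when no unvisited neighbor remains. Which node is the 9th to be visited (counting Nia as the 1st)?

Visit Nia
Nia → Ava
Ava → Cal
Cal → Dee
Dee → Mae
Mae → Zoe
Zoe → Hana
Hana → Bo
Bo → Fay
Fay → Kai
Kai → Ivy
Ivy → Omar
Omar → Jae
Jae → Gus
Gus → Yul
Yul → Lou
Omar → Vic

Visit order: Nia, Ava, Cal, Dee, Mae, Zoe, Hana, Bo, Fay, Kai, Ivy, Omar, Jae, Gus, Yul, Lou, Vic

Fay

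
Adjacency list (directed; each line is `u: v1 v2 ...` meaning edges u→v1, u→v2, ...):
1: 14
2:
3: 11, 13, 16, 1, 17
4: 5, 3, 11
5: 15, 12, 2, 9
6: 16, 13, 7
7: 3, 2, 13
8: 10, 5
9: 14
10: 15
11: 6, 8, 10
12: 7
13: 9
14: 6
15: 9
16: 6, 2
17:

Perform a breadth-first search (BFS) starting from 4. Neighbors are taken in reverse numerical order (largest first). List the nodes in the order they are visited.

4, 11, 5, 3, 10, 8, 6, 15, 12, 9, 2, 17, 16, 13, 1, 7, 14

Visit 4; enqueue 11, 5, 3 → queue [11, 5, 3]
Visit 11; enqueue 10, 8, 6 → queue [5, 3, 10, 8, 6]
Visit 5; enqueue 15, 12, 9, 2 → queue [3, 10, 8, 6, 15, 12, 9, 2]
Visit 3; enqueue 17, 16, 13, 1 → queue [10, 8, 6, 15, 12, 9, 2, 17, 16, 13, 1]
Visit 10 → queue [8, 6, 15, 12, 9, 2, 17, 16, 13, 1]
Visit 8 → queue [6, 15, 12, 9, 2, 17, 16, 13, 1]
Visit 6; enqueue 7 → queue [15, 12, 9, 2, 17, 16, 13, 1, 7]
Visit 15 → queue [12, 9, 2, 17, 16, 13, 1, 7]
Visit 12 → queue [9, 2, 17, 16, 13, 1, 7]
Visit 9; enqueue 14 → queue [2, 17, 16, 13, 1, 7, 14]
Visit 2 → queue [17, 16, 13, 1, 7, 14]
Visit 17 → queue [16, 13, 1, 7, 14]
Visit 16 → queue [13, 1, 7, 14]
Visit 13 → queue [1, 7, 14]
Visit 1 → queue [7, 14]
Visit 7 → queue [14]
Visit 14 → queue []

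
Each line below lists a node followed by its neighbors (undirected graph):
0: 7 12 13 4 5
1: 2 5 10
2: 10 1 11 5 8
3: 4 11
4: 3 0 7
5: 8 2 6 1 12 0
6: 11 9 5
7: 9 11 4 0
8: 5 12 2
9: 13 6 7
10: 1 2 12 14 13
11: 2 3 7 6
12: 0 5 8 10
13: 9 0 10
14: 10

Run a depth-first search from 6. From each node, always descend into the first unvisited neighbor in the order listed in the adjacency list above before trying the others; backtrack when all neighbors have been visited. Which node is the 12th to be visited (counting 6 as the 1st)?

13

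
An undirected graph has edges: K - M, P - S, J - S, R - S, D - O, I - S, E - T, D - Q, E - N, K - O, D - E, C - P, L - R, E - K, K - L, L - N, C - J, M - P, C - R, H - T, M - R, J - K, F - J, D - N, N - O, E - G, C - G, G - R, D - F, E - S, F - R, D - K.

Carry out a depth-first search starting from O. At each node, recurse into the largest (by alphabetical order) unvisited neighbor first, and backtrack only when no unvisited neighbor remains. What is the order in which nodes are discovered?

O, N, L, R, S, P, M, K, J, F, D, Q, E, T, H, G, C, I

Visit O
O → N
N → L
L → R
R → S
S → P
P → M
M → K
K → J
J → F
F → D
D → Q
D → E
E → T
T → H
E → G
G → C
S → I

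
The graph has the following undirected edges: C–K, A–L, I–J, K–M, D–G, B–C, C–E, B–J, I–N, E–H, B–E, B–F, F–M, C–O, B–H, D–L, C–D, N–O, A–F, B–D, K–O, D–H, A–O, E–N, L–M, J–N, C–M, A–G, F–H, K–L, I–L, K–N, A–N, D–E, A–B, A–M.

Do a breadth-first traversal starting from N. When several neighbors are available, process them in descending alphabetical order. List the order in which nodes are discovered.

Visit N; enqueue O, K, J, I, E, A → queue [O, K, J, I, E, A]
Visit O; enqueue C → queue [K, J, I, E, A, C]
Visit K; enqueue M, L → queue [J, I, E, A, C, M, L]
Visit J; enqueue B → queue [I, E, A, C, M, L, B]
Visit I → queue [E, A, C, M, L, B]
Visit E; enqueue H, D → queue [A, C, M, L, B, H, D]
Visit A; enqueue G, F → queue [C, M, L, B, H, D, G, F]
Visit C → queue [M, L, B, H, D, G, F]
Visit M → queue [L, B, H, D, G, F]
Visit L → queue [B, H, D, G, F]
Visit B → queue [H, D, G, F]
Visit H → queue [D, G, F]
Visit D → queue [G, F]
Visit G → queue [F]
Visit F → queue []

N, O, K, J, I, E, A, C, M, L, B, H, D, G, F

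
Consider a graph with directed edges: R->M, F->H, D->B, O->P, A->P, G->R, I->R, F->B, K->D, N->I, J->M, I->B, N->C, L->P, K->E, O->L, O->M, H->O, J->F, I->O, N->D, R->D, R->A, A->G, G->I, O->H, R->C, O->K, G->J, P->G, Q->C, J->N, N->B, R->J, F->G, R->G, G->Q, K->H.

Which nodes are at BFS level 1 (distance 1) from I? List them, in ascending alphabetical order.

B, O, R

Level 0: I
Level 1: B, O, R
Level 2: A, C, D, G, H, J, K, L, M, P
Level 3: E, F, N, Q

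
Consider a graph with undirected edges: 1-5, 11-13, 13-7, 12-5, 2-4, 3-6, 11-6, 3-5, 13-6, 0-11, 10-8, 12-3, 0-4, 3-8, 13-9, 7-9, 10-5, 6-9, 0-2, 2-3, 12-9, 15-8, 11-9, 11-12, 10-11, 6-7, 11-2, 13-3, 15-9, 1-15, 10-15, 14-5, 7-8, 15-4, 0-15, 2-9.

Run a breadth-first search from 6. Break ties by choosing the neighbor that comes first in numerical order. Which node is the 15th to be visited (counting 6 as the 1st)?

1

Visit 6; enqueue 3, 7, 9, 11, 13 → queue [3, 7, 9, 11, 13]
Visit 3; enqueue 2, 5, 8, 12 → queue [7, 9, 11, 13, 2, 5, 8, 12]
Visit 7 → queue [9, 11, 13, 2, 5, 8, 12]
Visit 9; enqueue 15 → queue [11, 13, 2, 5, 8, 12, 15]
Visit 11; enqueue 0, 10 → queue [13, 2, 5, 8, 12, 15, 0, 10]
Visit 13 → queue [2, 5, 8, 12, 15, 0, 10]
Visit 2; enqueue 4 → queue [5, 8, 12, 15, 0, 10, 4]
Visit 5; enqueue 1, 14 → queue [8, 12, 15, 0, 10, 4, 1, 14]
Visit 8 → queue [12, 15, 0, 10, 4, 1, 14]
Visit 12 → queue [15, 0, 10, 4, 1, 14]
Visit 15 → queue [0, 10, 4, 1, 14]
Visit 0 → queue [10, 4, 1, 14]
Visit 10 → queue [4, 1, 14]
Visit 4 → queue [1, 14]
Visit 1 → queue [14]
Visit 14 → queue []

Visit order: 6, 3, 7, 9, 11, 13, 2, 5, 8, 12, 15, 0, 10, 4, 1, 14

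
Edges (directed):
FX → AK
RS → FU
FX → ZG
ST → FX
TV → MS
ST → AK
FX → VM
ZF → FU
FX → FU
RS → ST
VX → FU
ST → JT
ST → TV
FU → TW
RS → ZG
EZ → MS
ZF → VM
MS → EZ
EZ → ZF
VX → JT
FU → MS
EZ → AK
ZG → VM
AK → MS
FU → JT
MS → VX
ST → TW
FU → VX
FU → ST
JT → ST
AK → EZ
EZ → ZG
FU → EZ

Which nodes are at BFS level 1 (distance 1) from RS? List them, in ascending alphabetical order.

FU, ST, ZG

Level 0: RS
Level 1: FU, ST, ZG
Level 2: AK, EZ, FX, JT, MS, TV, TW, VM, VX
Level 3: ZF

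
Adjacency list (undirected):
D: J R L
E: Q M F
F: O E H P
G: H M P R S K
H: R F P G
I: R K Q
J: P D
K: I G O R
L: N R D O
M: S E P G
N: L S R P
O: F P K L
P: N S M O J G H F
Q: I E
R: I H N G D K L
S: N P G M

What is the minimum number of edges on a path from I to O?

Level 0: I
Level 1: K, Q, R
Level 2: D, E, G, H, L, N, O
Level 3: F, J, M, P, S
O first appears at level 2.

2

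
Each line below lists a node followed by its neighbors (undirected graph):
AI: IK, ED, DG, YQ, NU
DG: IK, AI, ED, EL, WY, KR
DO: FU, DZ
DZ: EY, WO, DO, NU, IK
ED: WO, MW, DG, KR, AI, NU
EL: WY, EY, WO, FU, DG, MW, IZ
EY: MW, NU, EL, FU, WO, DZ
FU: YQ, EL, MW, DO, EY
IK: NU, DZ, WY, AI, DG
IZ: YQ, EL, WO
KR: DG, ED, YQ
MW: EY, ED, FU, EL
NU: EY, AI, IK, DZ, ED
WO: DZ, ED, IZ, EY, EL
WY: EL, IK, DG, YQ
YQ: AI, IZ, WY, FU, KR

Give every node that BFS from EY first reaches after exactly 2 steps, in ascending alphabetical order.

AI, DG, DO, ED, IK, IZ, WY, YQ

Level 0: EY
Level 1: DZ, EL, FU, MW, NU, WO
Level 2: AI, DG, DO, ED, IK, IZ, WY, YQ
Level 3: KR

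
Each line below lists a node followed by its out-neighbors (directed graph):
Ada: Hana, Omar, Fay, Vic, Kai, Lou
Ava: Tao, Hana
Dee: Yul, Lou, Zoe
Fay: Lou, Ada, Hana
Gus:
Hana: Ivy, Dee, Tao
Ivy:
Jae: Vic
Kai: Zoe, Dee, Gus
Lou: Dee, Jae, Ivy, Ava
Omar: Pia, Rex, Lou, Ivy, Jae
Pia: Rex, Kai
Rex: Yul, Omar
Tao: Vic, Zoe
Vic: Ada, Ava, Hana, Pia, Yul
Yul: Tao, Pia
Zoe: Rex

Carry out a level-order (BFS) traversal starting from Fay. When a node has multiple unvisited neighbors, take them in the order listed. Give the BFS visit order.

Visit Fay; enqueue Lou, Ada, Hana → queue [Lou, Ada, Hana]
Visit Lou; enqueue Dee, Jae, Ivy, Ava → queue [Ada, Hana, Dee, Jae, Ivy, Ava]
Visit Ada; enqueue Omar, Vic, Kai → queue [Hana, Dee, Jae, Ivy, Ava, Omar, Vic, Kai]
Visit Hana; enqueue Tao → queue [Dee, Jae, Ivy, Ava, Omar, Vic, Kai, Tao]
Visit Dee; enqueue Yul, Zoe → queue [Jae, Ivy, Ava, Omar, Vic, Kai, Tao, Yul, Zoe]
Visit Jae → queue [Ivy, Ava, Omar, Vic, Kai, Tao, Yul, Zoe]
Visit Ivy → queue [Ava, Omar, Vic, Kai, Tao, Yul, Zoe]
Visit Ava → queue [Omar, Vic, Kai, Tao, Yul, Zoe]
Visit Omar; enqueue Pia, Rex → queue [Vic, Kai, Tao, Yul, Zoe, Pia, Rex]
Visit Vic → queue [Kai, Tao, Yul, Zoe, Pia, Rex]
Visit Kai; enqueue Gus → queue [Tao, Yul, Zoe, Pia, Rex, Gus]
Visit Tao → queue [Yul, Zoe, Pia, Rex, Gus]
Visit Yul → queue [Zoe, Pia, Rex, Gus]
Visit Zoe → queue [Pia, Rex, Gus]
Visit Pia → queue [Rex, Gus]
Visit Rex → queue [Gus]
Visit Gus → queue []

Fay → Lou → Ada → Hana → Dee → Jae → Ivy → Ava → Omar → Vic → Kai → Tao → Yul → Zoe → Pia → Rex → Gus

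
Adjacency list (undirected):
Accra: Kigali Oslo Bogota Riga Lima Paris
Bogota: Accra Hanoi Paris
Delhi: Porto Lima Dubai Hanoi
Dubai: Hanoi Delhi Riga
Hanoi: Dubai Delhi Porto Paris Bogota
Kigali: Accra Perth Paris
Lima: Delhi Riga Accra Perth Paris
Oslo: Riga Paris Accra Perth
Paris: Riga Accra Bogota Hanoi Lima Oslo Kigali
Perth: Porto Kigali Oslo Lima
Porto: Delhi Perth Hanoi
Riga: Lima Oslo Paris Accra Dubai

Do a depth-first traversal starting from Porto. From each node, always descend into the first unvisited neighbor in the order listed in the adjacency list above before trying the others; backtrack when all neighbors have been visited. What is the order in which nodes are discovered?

Porto → Delhi → Lima → Riga → Oslo → Paris → Accra → Kigali → Perth → Bogota → Hanoi → Dubai

Visit Porto
Porto → Delhi
Delhi → Lima
Lima → Riga
Riga → Oslo
Oslo → Paris
Paris → Accra
Accra → Kigali
Kigali → Perth
Accra → Bogota
Bogota → Hanoi
Hanoi → Dubai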